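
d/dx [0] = 0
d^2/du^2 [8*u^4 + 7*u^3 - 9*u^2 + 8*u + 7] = 96*u^2 + 42*u - 18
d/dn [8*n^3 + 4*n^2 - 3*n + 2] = 24*n^2 + 8*n - 3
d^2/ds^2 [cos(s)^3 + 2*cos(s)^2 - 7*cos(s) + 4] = 25*cos(s)/4 - 4*cos(2*s) - 9*cos(3*s)/4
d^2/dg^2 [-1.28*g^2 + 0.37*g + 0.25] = -2.56000000000000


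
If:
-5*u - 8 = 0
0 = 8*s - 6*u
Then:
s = -6/5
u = -8/5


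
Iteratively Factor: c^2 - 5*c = (c - 5)*(c)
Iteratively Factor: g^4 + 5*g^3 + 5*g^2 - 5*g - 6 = (g - 1)*(g^3 + 6*g^2 + 11*g + 6) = (g - 1)*(g + 2)*(g^2 + 4*g + 3) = (g - 1)*(g + 2)*(g + 3)*(g + 1)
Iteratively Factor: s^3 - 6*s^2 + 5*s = (s - 5)*(s^2 - s) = s*(s - 5)*(s - 1)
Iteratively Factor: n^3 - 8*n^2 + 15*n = (n)*(n^2 - 8*n + 15) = n*(n - 3)*(n - 5)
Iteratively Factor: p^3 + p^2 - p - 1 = (p - 1)*(p^2 + 2*p + 1) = (p - 1)*(p + 1)*(p + 1)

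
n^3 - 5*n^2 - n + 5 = (n - 5)*(n - 1)*(n + 1)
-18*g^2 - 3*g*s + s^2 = (-6*g + s)*(3*g + s)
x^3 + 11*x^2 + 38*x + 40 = (x + 2)*(x + 4)*(x + 5)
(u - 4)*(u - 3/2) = u^2 - 11*u/2 + 6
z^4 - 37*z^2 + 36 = (z - 6)*(z - 1)*(z + 1)*(z + 6)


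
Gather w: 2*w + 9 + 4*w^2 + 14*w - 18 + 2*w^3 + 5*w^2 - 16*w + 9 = 2*w^3 + 9*w^2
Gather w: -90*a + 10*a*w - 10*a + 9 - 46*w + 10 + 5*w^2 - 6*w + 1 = -100*a + 5*w^2 + w*(10*a - 52) + 20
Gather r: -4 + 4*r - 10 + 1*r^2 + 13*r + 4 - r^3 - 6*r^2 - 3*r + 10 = -r^3 - 5*r^2 + 14*r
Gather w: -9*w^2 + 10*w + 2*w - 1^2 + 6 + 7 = -9*w^2 + 12*w + 12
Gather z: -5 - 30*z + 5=-30*z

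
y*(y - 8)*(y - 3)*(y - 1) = y^4 - 12*y^3 + 35*y^2 - 24*y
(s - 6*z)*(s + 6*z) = s^2 - 36*z^2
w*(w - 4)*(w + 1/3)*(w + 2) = w^4 - 5*w^3/3 - 26*w^2/3 - 8*w/3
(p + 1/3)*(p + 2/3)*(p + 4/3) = p^3 + 7*p^2/3 + 14*p/9 + 8/27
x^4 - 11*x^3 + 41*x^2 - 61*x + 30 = (x - 5)*(x - 3)*(x - 2)*(x - 1)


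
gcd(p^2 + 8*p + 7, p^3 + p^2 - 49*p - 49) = p^2 + 8*p + 7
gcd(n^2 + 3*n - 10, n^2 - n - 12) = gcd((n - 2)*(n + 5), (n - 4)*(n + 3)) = 1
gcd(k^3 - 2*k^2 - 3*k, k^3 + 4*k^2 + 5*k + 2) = k + 1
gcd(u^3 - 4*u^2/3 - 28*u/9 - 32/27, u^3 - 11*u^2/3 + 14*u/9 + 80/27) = u^2 - 2*u - 16/9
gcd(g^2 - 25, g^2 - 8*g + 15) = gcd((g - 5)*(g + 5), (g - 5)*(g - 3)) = g - 5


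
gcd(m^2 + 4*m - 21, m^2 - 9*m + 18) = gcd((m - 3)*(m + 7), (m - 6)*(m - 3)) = m - 3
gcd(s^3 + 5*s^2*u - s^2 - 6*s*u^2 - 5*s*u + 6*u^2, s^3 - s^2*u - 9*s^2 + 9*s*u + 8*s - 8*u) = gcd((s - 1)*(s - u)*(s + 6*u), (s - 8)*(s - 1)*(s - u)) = s^2 - s*u - s + u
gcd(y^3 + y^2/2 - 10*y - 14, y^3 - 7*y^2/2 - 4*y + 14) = y^2 - 3*y/2 - 7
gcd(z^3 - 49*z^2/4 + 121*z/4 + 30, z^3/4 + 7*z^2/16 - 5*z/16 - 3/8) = z + 3/4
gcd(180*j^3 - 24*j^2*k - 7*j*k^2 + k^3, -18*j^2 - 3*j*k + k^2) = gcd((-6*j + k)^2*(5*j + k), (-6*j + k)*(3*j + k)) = 6*j - k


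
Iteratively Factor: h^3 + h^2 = (h)*(h^2 + h) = h*(h + 1)*(h)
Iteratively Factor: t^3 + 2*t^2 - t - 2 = (t + 2)*(t^2 - 1) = (t - 1)*(t + 2)*(t + 1)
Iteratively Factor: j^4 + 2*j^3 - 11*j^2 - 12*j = (j + 4)*(j^3 - 2*j^2 - 3*j) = (j - 3)*(j + 4)*(j^2 + j) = (j - 3)*(j + 1)*(j + 4)*(j)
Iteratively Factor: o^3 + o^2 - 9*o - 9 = (o - 3)*(o^2 + 4*o + 3) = (o - 3)*(o + 3)*(o + 1)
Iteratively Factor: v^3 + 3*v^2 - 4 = (v + 2)*(v^2 + v - 2) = (v - 1)*(v + 2)*(v + 2)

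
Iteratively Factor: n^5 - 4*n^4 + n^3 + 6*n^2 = (n - 2)*(n^4 - 2*n^3 - 3*n^2) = n*(n - 2)*(n^3 - 2*n^2 - 3*n) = n^2*(n - 2)*(n^2 - 2*n - 3) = n^2*(n - 2)*(n + 1)*(n - 3)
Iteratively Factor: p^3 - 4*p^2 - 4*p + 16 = (p - 2)*(p^2 - 2*p - 8) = (p - 4)*(p - 2)*(p + 2)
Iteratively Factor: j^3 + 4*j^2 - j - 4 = (j + 4)*(j^2 - 1) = (j - 1)*(j + 4)*(j + 1)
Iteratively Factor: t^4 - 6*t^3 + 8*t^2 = (t)*(t^3 - 6*t^2 + 8*t) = t*(t - 4)*(t^2 - 2*t) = t^2*(t - 4)*(t - 2)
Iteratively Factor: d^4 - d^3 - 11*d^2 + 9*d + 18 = (d + 3)*(d^3 - 4*d^2 + d + 6) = (d - 3)*(d + 3)*(d^2 - d - 2) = (d - 3)*(d - 2)*(d + 3)*(d + 1)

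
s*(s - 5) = s^2 - 5*s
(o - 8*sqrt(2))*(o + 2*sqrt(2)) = o^2 - 6*sqrt(2)*o - 32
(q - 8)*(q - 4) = q^2 - 12*q + 32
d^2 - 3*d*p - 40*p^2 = (d - 8*p)*(d + 5*p)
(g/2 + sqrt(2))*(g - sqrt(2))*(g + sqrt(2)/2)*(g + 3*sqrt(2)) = g^4/2 + 9*sqrt(2)*g^3/4 + 3*g^2 - 11*sqrt(2)*g/2 - 6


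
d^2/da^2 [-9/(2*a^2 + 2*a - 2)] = 9*(a^2 + a - (2*a + 1)^2 - 1)/(a^2 + a - 1)^3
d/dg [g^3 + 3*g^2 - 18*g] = 3*g^2 + 6*g - 18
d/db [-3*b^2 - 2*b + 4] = -6*b - 2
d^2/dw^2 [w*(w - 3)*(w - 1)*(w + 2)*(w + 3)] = 20*w^3 + 12*w^2 - 66*w - 18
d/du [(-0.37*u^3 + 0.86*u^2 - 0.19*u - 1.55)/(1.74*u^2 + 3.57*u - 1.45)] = (-0.6438*u^4 - 2.6418*u^3 + 5.0103*u^2 + 2.9*u + 5.809)/(3.0276*u^4 + 12.4236*u^3 + 7.6989*u^2 - 10.353*u + 2.1025)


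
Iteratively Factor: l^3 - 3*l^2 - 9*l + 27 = (l + 3)*(l^2 - 6*l + 9) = (l - 3)*(l + 3)*(l - 3)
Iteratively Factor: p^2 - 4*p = (p - 4)*(p)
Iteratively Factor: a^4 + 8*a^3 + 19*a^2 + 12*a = (a + 1)*(a^3 + 7*a^2 + 12*a) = a*(a + 1)*(a^2 + 7*a + 12) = a*(a + 1)*(a + 3)*(a + 4)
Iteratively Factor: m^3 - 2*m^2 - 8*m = (m - 4)*(m^2 + 2*m) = (m - 4)*(m + 2)*(m)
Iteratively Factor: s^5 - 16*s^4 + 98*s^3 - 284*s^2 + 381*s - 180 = (s - 3)*(s^4 - 13*s^3 + 59*s^2 - 107*s + 60) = (s - 5)*(s - 3)*(s^3 - 8*s^2 + 19*s - 12) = (s - 5)*(s - 3)^2*(s^2 - 5*s + 4) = (s - 5)*(s - 3)^2*(s - 1)*(s - 4)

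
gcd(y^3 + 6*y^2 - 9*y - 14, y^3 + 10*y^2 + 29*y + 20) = y + 1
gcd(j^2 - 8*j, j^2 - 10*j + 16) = j - 8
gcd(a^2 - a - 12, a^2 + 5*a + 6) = a + 3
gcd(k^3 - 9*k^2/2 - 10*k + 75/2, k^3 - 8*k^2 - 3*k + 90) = k^2 - 2*k - 15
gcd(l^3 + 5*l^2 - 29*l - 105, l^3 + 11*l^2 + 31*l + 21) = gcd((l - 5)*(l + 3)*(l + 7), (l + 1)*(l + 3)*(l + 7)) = l^2 + 10*l + 21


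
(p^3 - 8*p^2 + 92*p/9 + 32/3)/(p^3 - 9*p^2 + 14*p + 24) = (p^2 - 2*p - 16/9)/(p^2 - 3*p - 4)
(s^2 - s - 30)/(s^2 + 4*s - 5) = (s - 6)/(s - 1)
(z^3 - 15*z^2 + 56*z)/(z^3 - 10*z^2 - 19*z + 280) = z/(z + 5)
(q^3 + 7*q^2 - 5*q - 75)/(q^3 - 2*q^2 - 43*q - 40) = (q^2 + 2*q - 15)/(q^2 - 7*q - 8)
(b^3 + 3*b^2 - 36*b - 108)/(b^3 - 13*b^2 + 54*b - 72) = (b^2 + 9*b + 18)/(b^2 - 7*b + 12)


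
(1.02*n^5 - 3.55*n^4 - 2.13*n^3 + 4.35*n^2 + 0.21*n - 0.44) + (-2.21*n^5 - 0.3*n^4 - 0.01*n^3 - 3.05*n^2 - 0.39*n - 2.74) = -1.19*n^5 - 3.85*n^4 - 2.14*n^3 + 1.3*n^2 - 0.18*n - 3.18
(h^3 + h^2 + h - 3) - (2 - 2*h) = h^3 + h^2 + 3*h - 5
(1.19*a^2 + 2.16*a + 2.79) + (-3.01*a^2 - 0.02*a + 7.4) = -1.82*a^2 + 2.14*a + 10.19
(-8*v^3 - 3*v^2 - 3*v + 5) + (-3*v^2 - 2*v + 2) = -8*v^3 - 6*v^2 - 5*v + 7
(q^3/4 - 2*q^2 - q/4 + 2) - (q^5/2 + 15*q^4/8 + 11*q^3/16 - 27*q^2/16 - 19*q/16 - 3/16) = -q^5/2 - 15*q^4/8 - 7*q^3/16 - 5*q^2/16 + 15*q/16 + 35/16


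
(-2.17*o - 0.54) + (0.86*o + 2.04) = 1.5 - 1.31*o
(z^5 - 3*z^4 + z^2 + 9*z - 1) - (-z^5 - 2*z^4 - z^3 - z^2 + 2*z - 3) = 2*z^5 - z^4 + z^3 + 2*z^2 + 7*z + 2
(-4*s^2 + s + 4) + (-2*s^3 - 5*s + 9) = -2*s^3 - 4*s^2 - 4*s + 13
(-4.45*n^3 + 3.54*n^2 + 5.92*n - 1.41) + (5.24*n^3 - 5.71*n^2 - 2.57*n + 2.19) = 0.79*n^3 - 2.17*n^2 + 3.35*n + 0.78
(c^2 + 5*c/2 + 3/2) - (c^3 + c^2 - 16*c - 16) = -c^3 + 37*c/2 + 35/2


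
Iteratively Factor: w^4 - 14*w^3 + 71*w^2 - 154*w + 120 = (w - 4)*(w^3 - 10*w^2 + 31*w - 30) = (w - 4)*(w - 2)*(w^2 - 8*w + 15) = (w - 4)*(w - 3)*(w - 2)*(w - 5)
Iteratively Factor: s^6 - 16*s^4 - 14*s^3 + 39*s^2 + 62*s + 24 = (s + 1)*(s^5 - s^4 - 15*s^3 + s^2 + 38*s + 24) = (s + 1)*(s + 3)*(s^4 - 4*s^3 - 3*s^2 + 10*s + 8) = (s - 2)*(s + 1)*(s + 3)*(s^3 - 2*s^2 - 7*s - 4) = (s - 2)*(s + 1)^2*(s + 3)*(s^2 - 3*s - 4) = (s - 2)*(s + 1)^3*(s + 3)*(s - 4)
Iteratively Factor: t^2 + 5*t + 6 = (t + 3)*(t + 2)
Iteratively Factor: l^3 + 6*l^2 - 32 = (l - 2)*(l^2 + 8*l + 16) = (l - 2)*(l + 4)*(l + 4)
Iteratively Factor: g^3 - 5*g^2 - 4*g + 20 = (g - 5)*(g^2 - 4) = (g - 5)*(g + 2)*(g - 2)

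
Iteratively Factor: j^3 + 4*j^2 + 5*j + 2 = (j + 2)*(j^2 + 2*j + 1) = (j + 1)*(j + 2)*(j + 1)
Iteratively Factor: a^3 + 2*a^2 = (a)*(a^2 + 2*a) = a*(a + 2)*(a)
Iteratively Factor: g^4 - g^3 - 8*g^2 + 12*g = (g)*(g^3 - g^2 - 8*g + 12) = g*(g + 3)*(g^2 - 4*g + 4) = g*(g - 2)*(g + 3)*(g - 2)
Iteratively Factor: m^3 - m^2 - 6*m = (m)*(m^2 - m - 6) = m*(m - 3)*(m + 2)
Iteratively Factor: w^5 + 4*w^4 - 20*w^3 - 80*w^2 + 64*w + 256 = (w + 4)*(w^4 - 20*w^2 + 64) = (w - 4)*(w + 4)*(w^3 + 4*w^2 - 4*w - 16) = (w - 4)*(w - 2)*(w + 4)*(w^2 + 6*w + 8) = (w - 4)*(w - 2)*(w + 4)^2*(w + 2)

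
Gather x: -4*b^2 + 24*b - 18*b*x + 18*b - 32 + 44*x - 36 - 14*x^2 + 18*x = -4*b^2 + 42*b - 14*x^2 + x*(62 - 18*b) - 68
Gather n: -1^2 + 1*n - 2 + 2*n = 3*n - 3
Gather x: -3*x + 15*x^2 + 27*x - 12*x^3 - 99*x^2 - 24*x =-12*x^3 - 84*x^2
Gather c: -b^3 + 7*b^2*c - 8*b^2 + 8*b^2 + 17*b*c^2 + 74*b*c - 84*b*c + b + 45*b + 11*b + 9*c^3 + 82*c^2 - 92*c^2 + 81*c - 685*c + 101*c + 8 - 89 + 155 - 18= -b^3 + 57*b + 9*c^3 + c^2*(17*b - 10) + c*(7*b^2 - 10*b - 503) + 56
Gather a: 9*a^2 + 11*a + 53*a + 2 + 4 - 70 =9*a^2 + 64*a - 64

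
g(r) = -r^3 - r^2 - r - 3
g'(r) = -3*r^2 - 2*r - 1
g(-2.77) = 13.35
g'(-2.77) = -18.48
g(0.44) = -3.72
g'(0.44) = -2.46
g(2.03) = -17.52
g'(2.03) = -17.42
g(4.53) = -121.01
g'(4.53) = -71.62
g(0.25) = -3.33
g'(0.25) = -1.69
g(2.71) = -32.96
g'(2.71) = -28.45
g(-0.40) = -2.70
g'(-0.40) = -0.68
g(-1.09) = -1.80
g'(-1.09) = -2.38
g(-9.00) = 654.00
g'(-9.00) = -226.00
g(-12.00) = 1593.00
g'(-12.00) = -409.00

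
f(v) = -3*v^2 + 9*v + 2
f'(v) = 9 - 6*v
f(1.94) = 8.17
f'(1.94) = -2.64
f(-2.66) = -43.17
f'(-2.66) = 24.96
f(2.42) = 6.21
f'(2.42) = -5.52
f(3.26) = -0.54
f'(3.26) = -10.56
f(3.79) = -6.98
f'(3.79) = -13.74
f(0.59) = 6.27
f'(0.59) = 5.46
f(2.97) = 2.27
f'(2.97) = -8.82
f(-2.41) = -37.11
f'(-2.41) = 23.46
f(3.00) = 2.00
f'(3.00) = -9.00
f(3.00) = 2.00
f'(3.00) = -9.00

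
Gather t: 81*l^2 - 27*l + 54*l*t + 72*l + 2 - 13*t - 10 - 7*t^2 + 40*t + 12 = 81*l^2 + 45*l - 7*t^2 + t*(54*l + 27) + 4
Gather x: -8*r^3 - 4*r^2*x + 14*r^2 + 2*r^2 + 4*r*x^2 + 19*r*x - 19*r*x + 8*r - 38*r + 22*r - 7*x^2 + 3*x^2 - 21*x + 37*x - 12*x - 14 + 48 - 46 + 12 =-8*r^3 + 16*r^2 - 8*r + x^2*(4*r - 4) + x*(4 - 4*r^2)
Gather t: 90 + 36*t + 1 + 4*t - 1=40*t + 90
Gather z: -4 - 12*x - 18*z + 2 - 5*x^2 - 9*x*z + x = -5*x^2 - 11*x + z*(-9*x - 18) - 2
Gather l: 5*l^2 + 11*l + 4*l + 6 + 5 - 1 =5*l^2 + 15*l + 10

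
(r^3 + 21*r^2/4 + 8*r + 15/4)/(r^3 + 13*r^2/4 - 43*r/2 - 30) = (r^2 + 4*r + 3)/(r^2 + 2*r - 24)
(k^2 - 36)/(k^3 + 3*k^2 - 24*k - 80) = (k^2 - 36)/(k^3 + 3*k^2 - 24*k - 80)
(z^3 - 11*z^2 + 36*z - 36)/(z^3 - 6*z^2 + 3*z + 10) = (z^2 - 9*z + 18)/(z^2 - 4*z - 5)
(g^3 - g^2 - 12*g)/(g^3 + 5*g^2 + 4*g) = (g^2 - g - 12)/(g^2 + 5*g + 4)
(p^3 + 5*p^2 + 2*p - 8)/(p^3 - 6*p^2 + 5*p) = (p^2 + 6*p + 8)/(p*(p - 5))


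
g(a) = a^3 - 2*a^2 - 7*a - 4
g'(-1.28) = 3.04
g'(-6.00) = 125.00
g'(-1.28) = 3.04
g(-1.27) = -0.38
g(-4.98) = -142.25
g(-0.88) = -0.07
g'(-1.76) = 9.33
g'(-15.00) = 728.00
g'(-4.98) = 87.32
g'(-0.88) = -1.16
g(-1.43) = -1.00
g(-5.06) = -149.34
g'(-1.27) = 2.92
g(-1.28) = -0.41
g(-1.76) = -3.33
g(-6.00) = -250.00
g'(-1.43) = 4.85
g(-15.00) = -3724.00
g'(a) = 3*a^2 - 4*a - 7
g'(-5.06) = 90.05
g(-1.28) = -0.41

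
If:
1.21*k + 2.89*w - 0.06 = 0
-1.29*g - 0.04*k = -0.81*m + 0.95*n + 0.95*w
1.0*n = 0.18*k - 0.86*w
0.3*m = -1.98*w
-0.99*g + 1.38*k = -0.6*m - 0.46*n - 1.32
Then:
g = -1.35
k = -0.78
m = -2.29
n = -0.44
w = 0.35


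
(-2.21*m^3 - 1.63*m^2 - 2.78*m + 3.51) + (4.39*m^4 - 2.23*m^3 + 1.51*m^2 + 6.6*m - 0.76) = 4.39*m^4 - 4.44*m^3 - 0.12*m^2 + 3.82*m + 2.75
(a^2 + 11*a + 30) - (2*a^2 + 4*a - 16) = -a^2 + 7*a + 46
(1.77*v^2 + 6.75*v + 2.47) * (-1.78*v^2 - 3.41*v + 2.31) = -3.1506*v^4 - 18.0507*v^3 - 23.3254*v^2 + 7.1698*v + 5.7057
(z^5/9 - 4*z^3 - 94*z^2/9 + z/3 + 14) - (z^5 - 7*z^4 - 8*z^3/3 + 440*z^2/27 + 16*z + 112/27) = -8*z^5/9 + 7*z^4 - 4*z^3/3 - 722*z^2/27 - 47*z/3 + 266/27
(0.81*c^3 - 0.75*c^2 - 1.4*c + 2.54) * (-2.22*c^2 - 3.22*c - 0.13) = -1.7982*c^5 - 0.9432*c^4 + 5.4177*c^3 - 1.0333*c^2 - 7.9968*c - 0.3302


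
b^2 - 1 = (b - 1)*(b + 1)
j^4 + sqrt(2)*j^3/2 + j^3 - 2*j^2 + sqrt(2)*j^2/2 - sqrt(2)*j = j*(j - 1)*(j + 2)*(j + sqrt(2)/2)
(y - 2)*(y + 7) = y^2 + 5*y - 14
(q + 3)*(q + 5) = q^2 + 8*q + 15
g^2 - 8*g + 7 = (g - 7)*(g - 1)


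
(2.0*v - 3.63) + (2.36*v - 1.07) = 4.36*v - 4.7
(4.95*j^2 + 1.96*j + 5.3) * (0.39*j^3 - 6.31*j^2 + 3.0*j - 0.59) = 1.9305*j^5 - 30.4701*j^4 + 4.5494*j^3 - 30.4835*j^2 + 14.7436*j - 3.127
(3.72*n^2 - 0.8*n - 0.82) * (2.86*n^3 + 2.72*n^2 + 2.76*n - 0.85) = 10.6392*n^5 + 7.8304*n^4 + 5.746*n^3 - 7.6004*n^2 - 1.5832*n + 0.697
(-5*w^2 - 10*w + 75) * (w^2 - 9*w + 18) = -5*w^4 + 35*w^3 + 75*w^2 - 855*w + 1350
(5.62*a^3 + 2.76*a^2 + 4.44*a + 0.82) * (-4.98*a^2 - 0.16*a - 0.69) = -27.9876*a^5 - 14.644*a^4 - 26.4306*a^3 - 6.6984*a^2 - 3.1948*a - 0.5658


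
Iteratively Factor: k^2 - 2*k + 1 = (k - 1)*(k - 1)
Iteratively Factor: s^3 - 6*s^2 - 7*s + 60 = (s - 5)*(s^2 - s - 12) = (s - 5)*(s - 4)*(s + 3)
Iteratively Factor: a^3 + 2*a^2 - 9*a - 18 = (a + 2)*(a^2 - 9) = (a + 2)*(a + 3)*(a - 3)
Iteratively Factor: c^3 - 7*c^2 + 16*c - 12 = (c - 2)*(c^2 - 5*c + 6) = (c - 2)^2*(c - 3)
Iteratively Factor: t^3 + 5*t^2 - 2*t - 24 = (t - 2)*(t^2 + 7*t + 12) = (t - 2)*(t + 3)*(t + 4)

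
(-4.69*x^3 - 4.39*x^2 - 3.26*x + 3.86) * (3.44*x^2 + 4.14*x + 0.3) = -16.1336*x^5 - 34.5182*x^4 - 30.796*x^3 - 1.535*x^2 + 15.0024*x + 1.158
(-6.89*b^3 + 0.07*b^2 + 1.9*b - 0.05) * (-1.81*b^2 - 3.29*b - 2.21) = 12.4709*b^5 + 22.5414*b^4 + 11.5576*b^3 - 6.3152*b^2 - 4.0345*b + 0.1105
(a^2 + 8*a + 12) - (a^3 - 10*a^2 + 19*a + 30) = -a^3 + 11*a^2 - 11*a - 18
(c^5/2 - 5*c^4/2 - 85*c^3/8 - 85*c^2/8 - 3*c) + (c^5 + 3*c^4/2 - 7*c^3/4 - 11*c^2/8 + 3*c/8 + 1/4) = 3*c^5/2 - c^4 - 99*c^3/8 - 12*c^2 - 21*c/8 + 1/4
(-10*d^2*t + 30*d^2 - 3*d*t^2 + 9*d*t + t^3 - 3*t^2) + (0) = -10*d^2*t + 30*d^2 - 3*d*t^2 + 9*d*t + t^3 - 3*t^2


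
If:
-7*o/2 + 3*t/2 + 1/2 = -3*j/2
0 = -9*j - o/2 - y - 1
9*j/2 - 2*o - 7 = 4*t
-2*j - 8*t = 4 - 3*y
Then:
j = 46/289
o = -110/289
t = -399/289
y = -648/289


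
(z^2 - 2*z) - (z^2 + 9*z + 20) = -11*z - 20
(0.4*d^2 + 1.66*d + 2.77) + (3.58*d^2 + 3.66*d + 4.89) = 3.98*d^2 + 5.32*d + 7.66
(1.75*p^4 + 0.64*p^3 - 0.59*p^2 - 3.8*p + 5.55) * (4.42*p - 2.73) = 7.735*p^5 - 1.9487*p^4 - 4.355*p^3 - 15.1853*p^2 + 34.905*p - 15.1515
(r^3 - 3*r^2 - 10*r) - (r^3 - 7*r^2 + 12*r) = 4*r^2 - 22*r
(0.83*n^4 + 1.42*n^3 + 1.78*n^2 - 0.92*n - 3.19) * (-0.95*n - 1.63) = -0.7885*n^5 - 2.7019*n^4 - 4.0056*n^3 - 2.0274*n^2 + 4.5301*n + 5.1997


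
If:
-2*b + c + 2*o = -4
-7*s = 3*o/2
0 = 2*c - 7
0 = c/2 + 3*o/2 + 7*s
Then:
No Solution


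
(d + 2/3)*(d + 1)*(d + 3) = d^3 + 14*d^2/3 + 17*d/3 + 2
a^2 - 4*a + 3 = (a - 3)*(a - 1)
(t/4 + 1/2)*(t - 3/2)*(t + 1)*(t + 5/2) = t^4/4 + t^3 + 5*t^2/16 - 37*t/16 - 15/8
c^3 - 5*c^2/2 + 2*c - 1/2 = (c - 1)^2*(c - 1/2)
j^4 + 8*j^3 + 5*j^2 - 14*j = j*(j - 1)*(j + 2)*(j + 7)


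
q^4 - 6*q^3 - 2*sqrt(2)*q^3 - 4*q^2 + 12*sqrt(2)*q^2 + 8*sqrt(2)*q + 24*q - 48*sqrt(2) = (q - 6)*(q - 2)*(q + 2)*(q - 2*sqrt(2))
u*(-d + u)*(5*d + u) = -5*d^2*u + 4*d*u^2 + u^3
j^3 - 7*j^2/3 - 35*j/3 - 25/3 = (j - 5)*(j + 1)*(j + 5/3)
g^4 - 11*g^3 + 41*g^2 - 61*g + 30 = (g - 5)*(g - 3)*(g - 2)*(g - 1)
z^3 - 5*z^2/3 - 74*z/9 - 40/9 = (z - 4)*(z + 2/3)*(z + 5/3)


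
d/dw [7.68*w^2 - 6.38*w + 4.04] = 15.36*w - 6.38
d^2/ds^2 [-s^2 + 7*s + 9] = -2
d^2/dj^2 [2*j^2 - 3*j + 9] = 4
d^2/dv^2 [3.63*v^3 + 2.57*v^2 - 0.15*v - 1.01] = 21.78*v + 5.14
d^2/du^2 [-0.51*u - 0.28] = 0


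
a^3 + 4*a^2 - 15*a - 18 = (a - 3)*(a + 1)*(a + 6)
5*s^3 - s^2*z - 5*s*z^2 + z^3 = (-5*s + z)*(-s + z)*(s + z)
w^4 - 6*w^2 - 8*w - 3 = (w - 3)*(w + 1)^3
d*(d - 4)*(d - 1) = d^3 - 5*d^2 + 4*d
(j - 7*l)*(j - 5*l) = j^2 - 12*j*l + 35*l^2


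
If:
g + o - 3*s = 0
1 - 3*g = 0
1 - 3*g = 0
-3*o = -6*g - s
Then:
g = 1/3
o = 19/24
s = 3/8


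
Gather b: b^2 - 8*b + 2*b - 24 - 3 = b^2 - 6*b - 27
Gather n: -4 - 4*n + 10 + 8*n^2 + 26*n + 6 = 8*n^2 + 22*n + 12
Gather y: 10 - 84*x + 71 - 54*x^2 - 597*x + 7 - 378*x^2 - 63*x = -432*x^2 - 744*x + 88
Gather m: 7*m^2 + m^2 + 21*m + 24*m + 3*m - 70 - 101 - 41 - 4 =8*m^2 + 48*m - 216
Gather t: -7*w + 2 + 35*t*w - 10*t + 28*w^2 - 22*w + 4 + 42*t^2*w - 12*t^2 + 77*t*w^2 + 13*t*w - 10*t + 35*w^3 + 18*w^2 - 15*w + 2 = t^2*(42*w - 12) + t*(77*w^2 + 48*w - 20) + 35*w^3 + 46*w^2 - 44*w + 8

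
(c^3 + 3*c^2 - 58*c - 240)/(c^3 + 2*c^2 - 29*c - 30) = (c^2 - 3*c - 40)/(c^2 - 4*c - 5)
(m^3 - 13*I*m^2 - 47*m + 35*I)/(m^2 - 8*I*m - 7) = m - 5*I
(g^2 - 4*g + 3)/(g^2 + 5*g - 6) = (g - 3)/(g + 6)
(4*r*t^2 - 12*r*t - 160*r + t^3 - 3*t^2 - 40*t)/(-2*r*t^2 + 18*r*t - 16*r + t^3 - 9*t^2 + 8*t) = (-4*r*t - 20*r - t^2 - 5*t)/(2*r*t - 2*r - t^2 + t)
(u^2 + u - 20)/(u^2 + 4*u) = (u^2 + u - 20)/(u*(u + 4))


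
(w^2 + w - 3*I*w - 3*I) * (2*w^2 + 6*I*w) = 2*w^4 + 2*w^3 + 18*w^2 + 18*w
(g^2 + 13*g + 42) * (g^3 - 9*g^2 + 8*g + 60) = g^5 + 4*g^4 - 67*g^3 - 214*g^2 + 1116*g + 2520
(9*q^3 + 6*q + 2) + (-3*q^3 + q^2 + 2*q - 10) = 6*q^3 + q^2 + 8*q - 8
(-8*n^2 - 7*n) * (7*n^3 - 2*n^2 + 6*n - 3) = -56*n^5 - 33*n^4 - 34*n^3 - 18*n^2 + 21*n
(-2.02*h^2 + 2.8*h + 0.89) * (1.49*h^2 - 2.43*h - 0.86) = -3.0098*h^4 + 9.0806*h^3 - 3.7407*h^2 - 4.5707*h - 0.7654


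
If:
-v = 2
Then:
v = -2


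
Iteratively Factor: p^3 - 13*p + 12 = (p - 1)*(p^2 + p - 12) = (p - 1)*(p + 4)*(p - 3)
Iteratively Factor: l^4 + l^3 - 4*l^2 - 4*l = (l + 1)*(l^3 - 4*l) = (l - 2)*(l + 1)*(l^2 + 2*l) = (l - 2)*(l + 1)*(l + 2)*(l)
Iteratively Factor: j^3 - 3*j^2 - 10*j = (j + 2)*(j^2 - 5*j) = (j - 5)*(j + 2)*(j)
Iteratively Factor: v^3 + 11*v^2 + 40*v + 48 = (v + 4)*(v^2 + 7*v + 12) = (v + 3)*(v + 4)*(v + 4)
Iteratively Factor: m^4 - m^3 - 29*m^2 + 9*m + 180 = (m + 3)*(m^3 - 4*m^2 - 17*m + 60) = (m + 3)*(m + 4)*(m^2 - 8*m + 15) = (m - 3)*(m + 3)*(m + 4)*(m - 5)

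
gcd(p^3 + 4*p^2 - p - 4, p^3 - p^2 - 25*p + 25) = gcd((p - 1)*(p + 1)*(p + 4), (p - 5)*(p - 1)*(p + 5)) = p - 1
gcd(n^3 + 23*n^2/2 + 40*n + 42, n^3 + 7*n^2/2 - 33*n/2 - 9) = n + 6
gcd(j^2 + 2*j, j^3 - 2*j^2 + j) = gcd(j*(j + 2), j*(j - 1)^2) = j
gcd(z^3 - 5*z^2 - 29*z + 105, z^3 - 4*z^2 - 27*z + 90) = z^2 + 2*z - 15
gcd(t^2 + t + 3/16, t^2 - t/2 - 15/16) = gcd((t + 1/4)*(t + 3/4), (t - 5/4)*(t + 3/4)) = t + 3/4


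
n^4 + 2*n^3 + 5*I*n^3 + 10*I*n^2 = n^2*(n + 2)*(n + 5*I)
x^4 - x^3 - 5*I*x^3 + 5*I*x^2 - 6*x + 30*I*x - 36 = (x - 3)*(x + 2)*(x - 6*I)*(x + I)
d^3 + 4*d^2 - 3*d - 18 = (d - 2)*(d + 3)^2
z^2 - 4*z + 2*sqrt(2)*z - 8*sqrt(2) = (z - 4)*(z + 2*sqrt(2))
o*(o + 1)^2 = o^3 + 2*o^2 + o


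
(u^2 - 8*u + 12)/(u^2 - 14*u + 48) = (u - 2)/(u - 8)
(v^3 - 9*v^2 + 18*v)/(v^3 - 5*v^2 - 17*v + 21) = v*(v^2 - 9*v + 18)/(v^3 - 5*v^2 - 17*v + 21)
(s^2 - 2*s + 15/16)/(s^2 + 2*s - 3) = (s^2 - 2*s + 15/16)/(s^2 + 2*s - 3)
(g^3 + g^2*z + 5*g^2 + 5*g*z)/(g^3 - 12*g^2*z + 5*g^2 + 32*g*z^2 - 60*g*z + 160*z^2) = g*(g + z)/(g^2 - 12*g*z + 32*z^2)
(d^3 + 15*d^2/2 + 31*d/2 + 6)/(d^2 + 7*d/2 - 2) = (2*d^2 + 7*d + 3)/(2*d - 1)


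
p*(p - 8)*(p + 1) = p^3 - 7*p^2 - 8*p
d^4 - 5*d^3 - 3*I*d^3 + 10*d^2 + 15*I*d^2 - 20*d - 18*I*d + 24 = (d - 3)*(d - 2)*(d - 4*I)*(d + I)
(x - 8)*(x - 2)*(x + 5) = x^3 - 5*x^2 - 34*x + 80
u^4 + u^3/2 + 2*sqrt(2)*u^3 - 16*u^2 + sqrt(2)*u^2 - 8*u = u*(u + 1/2)*(u - 2*sqrt(2))*(u + 4*sqrt(2))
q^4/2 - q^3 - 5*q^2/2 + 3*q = q*(q/2 + 1)*(q - 3)*(q - 1)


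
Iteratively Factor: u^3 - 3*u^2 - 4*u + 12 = (u - 2)*(u^2 - u - 6) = (u - 2)*(u + 2)*(u - 3)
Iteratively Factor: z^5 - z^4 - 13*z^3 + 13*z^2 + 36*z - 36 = (z + 3)*(z^4 - 4*z^3 - z^2 + 16*z - 12) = (z - 1)*(z + 3)*(z^3 - 3*z^2 - 4*z + 12) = (z - 2)*(z - 1)*(z + 3)*(z^2 - z - 6) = (z - 3)*(z - 2)*(z - 1)*(z + 3)*(z + 2)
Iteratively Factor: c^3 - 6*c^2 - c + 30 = (c + 2)*(c^2 - 8*c + 15) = (c - 5)*(c + 2)*(c - 3)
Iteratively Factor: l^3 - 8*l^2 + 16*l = (l)*(l^2 - 8*l + 16) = l*(l - 4)*(l - 4)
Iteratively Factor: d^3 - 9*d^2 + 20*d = (d)*(d^2 - 9*d + 20) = d*(d - 4)*(d - 5)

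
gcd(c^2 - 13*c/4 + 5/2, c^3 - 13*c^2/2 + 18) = c - 2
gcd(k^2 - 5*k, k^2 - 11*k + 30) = k - 5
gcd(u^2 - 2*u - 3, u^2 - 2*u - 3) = u^2 - 2*u - 3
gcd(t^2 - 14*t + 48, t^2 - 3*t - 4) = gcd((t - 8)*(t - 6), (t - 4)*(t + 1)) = 1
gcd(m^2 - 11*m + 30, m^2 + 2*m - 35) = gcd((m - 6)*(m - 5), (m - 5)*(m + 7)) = m - 5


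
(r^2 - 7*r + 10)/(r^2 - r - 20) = (r - 2)/(r + 4)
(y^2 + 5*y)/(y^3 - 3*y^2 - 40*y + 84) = y*(y + 5)/(y^3 - 3*y^2 - 40*y + 84)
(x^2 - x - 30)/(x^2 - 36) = (x + 5)/(x + 6)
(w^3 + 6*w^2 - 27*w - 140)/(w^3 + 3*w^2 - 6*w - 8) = (w^2 + 2*w - 35)/(w^2 - w - 2)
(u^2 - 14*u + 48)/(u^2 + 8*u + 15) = (u^2 - 14*u + 48)/(u^2 + 8*u + 15)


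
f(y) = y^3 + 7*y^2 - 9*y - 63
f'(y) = 3*y^2 + 14*y - 9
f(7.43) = 666.74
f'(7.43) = 260.63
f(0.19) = -64.45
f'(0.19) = -6.23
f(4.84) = 170.80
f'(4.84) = 129.04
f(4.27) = 104.05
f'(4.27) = 105.48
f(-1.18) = -44.28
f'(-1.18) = -21.34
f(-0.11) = -61.93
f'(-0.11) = -10.50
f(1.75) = -51.95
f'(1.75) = 24.69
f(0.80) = -65.21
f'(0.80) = 4.12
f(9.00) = 1152.00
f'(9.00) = 360.00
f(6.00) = 351.00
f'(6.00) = 183.00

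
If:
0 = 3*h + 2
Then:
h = -2/3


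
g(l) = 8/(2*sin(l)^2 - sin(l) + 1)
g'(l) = 8*(-4*sin(l)*cos(l) + cos(l))/(2*sin(l)^2 - sin(l) + 1)^2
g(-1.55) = 2.00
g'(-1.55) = 0.05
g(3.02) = 8.81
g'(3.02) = -4.96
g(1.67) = 4.03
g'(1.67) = 0.60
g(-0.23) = 6.01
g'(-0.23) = 8.39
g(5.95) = 5.19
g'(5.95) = 7.35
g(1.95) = 4.45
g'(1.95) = 2.49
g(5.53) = 3.05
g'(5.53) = 3.18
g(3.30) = 6.63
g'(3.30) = -8.84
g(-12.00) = 7.70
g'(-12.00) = -7.16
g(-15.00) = 3.21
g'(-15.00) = -3.51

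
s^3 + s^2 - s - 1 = (s - 1)*(s + 1)^2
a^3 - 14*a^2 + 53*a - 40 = (a - 8)*(a - 5)*(a - 1)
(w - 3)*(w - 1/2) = w^2 - 7*w/2 + 3/2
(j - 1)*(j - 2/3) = j^2 - 5*j/3 + 2/3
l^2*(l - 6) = l^3 - 6*l^2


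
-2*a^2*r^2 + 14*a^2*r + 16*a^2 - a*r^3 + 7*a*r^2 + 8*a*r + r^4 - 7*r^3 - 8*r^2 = (-2*a + r)*(a + r)*(r - 8)*(r + 1)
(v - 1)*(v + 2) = v^2 + v - 2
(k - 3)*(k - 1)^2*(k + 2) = k^4 - 3*k^3 - 3*k^2 + 11*k - 6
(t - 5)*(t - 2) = t^2 - 7*t + 10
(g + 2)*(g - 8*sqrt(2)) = g^2 - 8*sqrt(2)*g + 2*g - 16*sqrt(2)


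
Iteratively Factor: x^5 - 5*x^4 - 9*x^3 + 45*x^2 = (x - 3)*(x^4 - 2*x^3 - 15*x^2) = (x - 3)*(x + 3)*(x^3 - 5*x^2) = x*(x - 3)*(x + 3)*(x^2 - 5*x) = x*(x - 5)*(x - 3)*(x + 3)*(x)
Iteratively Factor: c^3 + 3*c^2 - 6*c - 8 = (c + 1)*(c^2 + 2*c - 8) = (c - 2)*(c + 1)*(c + 4)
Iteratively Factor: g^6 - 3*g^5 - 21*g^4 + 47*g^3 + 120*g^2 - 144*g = (g + 3)*(g^5 - 6*g^4 - 3*g^3 + 56*g^2 - 48*g) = g*(g + 3)*(g^4 - 6*g^3 - 3*g^2 + 56*g - 48) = g*(g - 1)*(g + 3)*(g^3 - 5*g^2 - 8*g + 48) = g*(g - 4)*(g - 1)*(g + 3)*(g^2 - g - 12) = g*(g - 4)*(g - 1)*(g + 3)^2*(g - 4)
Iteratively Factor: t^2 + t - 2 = (t - 1)*(t + 2)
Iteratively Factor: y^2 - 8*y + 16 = (y - 4)*(y - 4)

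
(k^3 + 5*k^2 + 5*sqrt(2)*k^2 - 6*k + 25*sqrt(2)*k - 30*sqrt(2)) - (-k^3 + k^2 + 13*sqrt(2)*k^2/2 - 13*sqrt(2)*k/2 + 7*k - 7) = 2*k^3 - 3*sqrt(2)*k^2/2 + 4*k^2 - 13*k + 63*sqrt(2)*k/2 - 30*sqrt(2) + 7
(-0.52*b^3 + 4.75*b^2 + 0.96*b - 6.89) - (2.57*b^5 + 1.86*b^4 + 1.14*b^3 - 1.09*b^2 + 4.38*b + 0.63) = -2.57*b^5 - 1.86*b^4 - 1.66*b^3 + 5.84*b^2 - 3.42*b - 7.52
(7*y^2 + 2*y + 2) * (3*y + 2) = 21*y^3 + 20*y^2 + 10*y + 4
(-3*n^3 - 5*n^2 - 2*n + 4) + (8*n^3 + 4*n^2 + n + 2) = 5*n^3 - n^2 - n + 6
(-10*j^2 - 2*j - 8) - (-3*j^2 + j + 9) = -7*j^2 - 3*j - 17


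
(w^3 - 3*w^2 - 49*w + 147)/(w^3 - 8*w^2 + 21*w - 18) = (w^2 - 49)/(w^2 - 5*w + 6)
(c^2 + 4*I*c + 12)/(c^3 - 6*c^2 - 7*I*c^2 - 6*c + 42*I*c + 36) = (c^2 + 4*I*c + 12)/(c^3 + c^2*(-6 - 7*I) + c*(-6 + 42*I) + 36)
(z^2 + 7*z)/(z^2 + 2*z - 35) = z/(z - 5)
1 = 1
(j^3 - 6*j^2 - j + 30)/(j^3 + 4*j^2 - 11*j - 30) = (j - 5)/(j + 5)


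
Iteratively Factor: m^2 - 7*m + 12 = (m - 3)*(m - 4)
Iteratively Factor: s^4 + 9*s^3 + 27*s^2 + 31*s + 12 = (s + 1)*(s^3 + 8*s^2 + 19*s + 12) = (s + 1)*(s + 3)*(s^2 + 5*s + 4) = (s + 1)*(s + 3)*(s + 4)*(s + 1)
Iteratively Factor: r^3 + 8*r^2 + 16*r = (r + 4)*(r^2 + 4*r) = r*(r + 4)*(r + 4)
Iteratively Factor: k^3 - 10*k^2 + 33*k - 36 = (k - 3)*(k^2 - 7*k + 12) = (k - 4)*(k - 3)*(k - 3)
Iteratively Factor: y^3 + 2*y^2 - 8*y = (y)*(y^2 + 2*y - 8) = y*(y - 2)*(y + 4)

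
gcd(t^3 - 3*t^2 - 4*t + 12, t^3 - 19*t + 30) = t^2 - 5*t + 6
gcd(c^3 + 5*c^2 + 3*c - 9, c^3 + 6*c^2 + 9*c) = c^2 + 6*c + 9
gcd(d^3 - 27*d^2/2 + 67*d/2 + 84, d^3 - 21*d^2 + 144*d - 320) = d - 8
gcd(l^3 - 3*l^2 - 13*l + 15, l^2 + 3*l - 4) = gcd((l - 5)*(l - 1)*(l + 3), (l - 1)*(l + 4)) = l - 1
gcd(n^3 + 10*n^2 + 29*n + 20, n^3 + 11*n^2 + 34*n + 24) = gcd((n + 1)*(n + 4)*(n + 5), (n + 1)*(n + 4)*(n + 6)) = n^2 + 5*n + 4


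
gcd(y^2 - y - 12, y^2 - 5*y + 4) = y - 4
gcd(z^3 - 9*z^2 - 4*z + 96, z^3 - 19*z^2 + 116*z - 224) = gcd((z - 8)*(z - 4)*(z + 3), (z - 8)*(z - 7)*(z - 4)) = z^2 - 12*z + 32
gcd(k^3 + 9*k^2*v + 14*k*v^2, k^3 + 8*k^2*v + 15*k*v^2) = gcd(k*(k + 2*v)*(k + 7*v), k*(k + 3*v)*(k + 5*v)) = k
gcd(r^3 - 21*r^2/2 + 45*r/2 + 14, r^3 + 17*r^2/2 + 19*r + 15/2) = r + 1/2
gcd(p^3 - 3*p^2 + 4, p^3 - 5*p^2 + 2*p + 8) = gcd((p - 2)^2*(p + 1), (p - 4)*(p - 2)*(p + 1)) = p^2 - p - 2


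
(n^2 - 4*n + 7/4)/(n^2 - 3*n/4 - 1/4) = (-4*n^2 + 16*n - 7)/(-4*n^2 + 3*n + 1)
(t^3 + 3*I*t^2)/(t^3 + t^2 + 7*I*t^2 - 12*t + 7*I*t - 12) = t^2/(t^2 + t*(1 + 4*I) + 4*I)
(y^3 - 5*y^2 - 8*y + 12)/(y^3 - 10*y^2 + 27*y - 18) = (y + 2)/(y - 3)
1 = 1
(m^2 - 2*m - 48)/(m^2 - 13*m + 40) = (m + 6)/(m - 5)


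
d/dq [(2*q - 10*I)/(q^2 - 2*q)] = 2*(q*(q - 2) - 2*(q - 1)*(q - 5*I))/(q^2*(q - 2)^2)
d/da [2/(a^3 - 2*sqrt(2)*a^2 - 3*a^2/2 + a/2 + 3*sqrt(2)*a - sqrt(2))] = 4*(-6*a^2 + 6*a + 8*sqrt(2)*a - 6*sqrt(2) - 1)/(2*a^3 - 4*sqrt(2)*a^2 - 3*a^2 + a + 6*sqrt(2)*a - 2*sqrt(2))^2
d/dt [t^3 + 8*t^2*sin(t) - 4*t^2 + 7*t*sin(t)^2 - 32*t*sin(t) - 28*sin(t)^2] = 8*t^2*cos(t) + 3*t^2 + 16*t*sin(t) + 7*t*sin(2*t) - 32*t*cos(t) - 8*t + 7*sin(t)^2 - 32*sin(t) - 28*sin(2*t)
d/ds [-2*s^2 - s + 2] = -4*s - 1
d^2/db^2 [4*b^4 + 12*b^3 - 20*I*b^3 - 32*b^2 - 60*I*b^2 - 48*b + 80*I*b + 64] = 48*b^2 + b*(72 - 120*I) - 64 - 120*I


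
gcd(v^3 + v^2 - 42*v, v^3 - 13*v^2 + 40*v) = v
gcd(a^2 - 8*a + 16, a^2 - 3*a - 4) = a - 4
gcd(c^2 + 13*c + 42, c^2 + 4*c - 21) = c + 7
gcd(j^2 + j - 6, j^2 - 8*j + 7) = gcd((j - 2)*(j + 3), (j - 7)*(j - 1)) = 1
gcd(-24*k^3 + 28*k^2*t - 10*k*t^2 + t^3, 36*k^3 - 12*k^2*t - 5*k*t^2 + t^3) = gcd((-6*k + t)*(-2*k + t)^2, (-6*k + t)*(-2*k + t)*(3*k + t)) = 12*k^2 - 8*k*t + t^2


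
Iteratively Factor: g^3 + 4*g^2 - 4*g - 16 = (g + 2)*(g^2 + 2*g - 8) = (g - 2)*(g + 2)*(g + 4)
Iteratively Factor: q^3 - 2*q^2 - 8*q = (q)*(q^2 - 2*q - 8) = q*(q - 4)*(q + 2)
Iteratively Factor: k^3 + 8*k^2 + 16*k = (k)*(k^2 + 8*k + 16) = k*(k + 4)*(k + 4)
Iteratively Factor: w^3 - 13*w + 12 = (w - 1)*(w^2 + w - 12) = (w - 3)*(w - 1)*(w + 4)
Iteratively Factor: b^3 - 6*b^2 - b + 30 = (b - 3)*(b^2 - 3*b - 10) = (b - 5)*(b - 3)*(b + 2)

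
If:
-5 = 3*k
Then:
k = -5/3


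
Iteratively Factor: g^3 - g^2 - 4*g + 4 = (g - 1)*(g^2 - 4) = (g - 1)*(g + 2)*(g - 2)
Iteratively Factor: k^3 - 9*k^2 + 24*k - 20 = (k - 2)*(k^2 - 7*k + 10) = (k - 5)*(k - 2)*(k - 2)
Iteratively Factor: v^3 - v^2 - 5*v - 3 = (v - 3)*(v^2 + 2*v + 1) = (v - 3)*(v + 1)*(v + 1)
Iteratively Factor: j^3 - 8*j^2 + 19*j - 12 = (j - 1)*(j^2 - 7*j + 12) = (j - 4)*(j - 1)*(j - 3)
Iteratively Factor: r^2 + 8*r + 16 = (r + 4)*(r + 4)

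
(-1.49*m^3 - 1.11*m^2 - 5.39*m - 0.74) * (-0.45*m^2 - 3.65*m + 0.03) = 0.6705*m^5 + 5.938*m^4 + 6.4323*m^3 + 19.9732*m^2 + 2.5393*m - 0.0222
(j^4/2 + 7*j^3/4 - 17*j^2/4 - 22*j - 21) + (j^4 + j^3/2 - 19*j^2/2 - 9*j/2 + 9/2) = 3*j^4/2 + 9*j^3/4 - 55*j^2/4 - 53*j/2 - 33/2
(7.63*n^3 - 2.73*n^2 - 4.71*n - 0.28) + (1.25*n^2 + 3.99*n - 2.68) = 7.63*n^3 - 1.48*n^2 - 0.72*n - 2.96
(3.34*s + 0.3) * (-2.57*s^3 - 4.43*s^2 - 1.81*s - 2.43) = -8.5838*s^4 - 15.5672*s^3 - 7.3744*s^2 - 8.6592*s - 0.729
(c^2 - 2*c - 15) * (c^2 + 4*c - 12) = c^4 + 2*c^3 - 35*c^2 - 36*c + 180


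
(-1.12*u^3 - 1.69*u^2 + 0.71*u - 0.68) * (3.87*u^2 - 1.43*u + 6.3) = -4.3344*u^5 - 4.9387*u^4 - 1.8916*u^3 - 14.2939*u^2 + 5.4454*u - 4.284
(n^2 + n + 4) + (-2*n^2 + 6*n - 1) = -n^2 + 7*n + 3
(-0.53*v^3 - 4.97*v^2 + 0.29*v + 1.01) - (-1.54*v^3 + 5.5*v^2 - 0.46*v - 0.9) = 1.01*v^3 - 10.47*v^2 + 0.75*v + 1.91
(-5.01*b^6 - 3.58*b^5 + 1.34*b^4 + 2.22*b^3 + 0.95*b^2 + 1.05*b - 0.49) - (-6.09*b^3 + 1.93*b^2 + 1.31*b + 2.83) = -5.01*b^6 - 3.58*b^5 + 1.34*b^4 + 8.31*b^3 - 0.98*b^2 - 0.26*b - 3.32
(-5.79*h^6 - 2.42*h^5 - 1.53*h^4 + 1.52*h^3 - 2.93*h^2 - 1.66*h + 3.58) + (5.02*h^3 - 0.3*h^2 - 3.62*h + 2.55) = -5.79*h^6 - 2.42*h^5 - 1.53*h^4 + 6.54*h^3 - 3.23*h^2 - 5.28*h + 6.13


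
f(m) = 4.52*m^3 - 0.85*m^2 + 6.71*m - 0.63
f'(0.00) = 6.71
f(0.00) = -0.63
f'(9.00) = 1089.77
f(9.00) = 3285.99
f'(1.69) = 42.57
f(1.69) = 30.10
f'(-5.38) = 408.34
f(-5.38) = -765.19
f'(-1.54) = 41.49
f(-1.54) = -29.49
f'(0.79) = 13.83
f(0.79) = 6.37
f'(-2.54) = 98.51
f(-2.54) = -97.23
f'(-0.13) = 7.16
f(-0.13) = -1.53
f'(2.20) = 68.60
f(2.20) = 58.15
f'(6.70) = 604.03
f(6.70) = 1365.62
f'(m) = 13.56*m^2 - 1.7*m + 6.71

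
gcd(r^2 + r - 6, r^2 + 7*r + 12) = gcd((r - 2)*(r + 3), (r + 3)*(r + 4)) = r + 3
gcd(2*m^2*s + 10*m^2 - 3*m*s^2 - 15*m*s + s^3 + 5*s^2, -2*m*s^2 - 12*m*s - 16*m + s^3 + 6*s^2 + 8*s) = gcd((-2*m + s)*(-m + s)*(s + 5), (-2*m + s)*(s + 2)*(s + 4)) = -2*m + s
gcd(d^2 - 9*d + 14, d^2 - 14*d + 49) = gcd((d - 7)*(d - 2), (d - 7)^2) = d - 7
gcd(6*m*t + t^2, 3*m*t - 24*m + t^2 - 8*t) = 1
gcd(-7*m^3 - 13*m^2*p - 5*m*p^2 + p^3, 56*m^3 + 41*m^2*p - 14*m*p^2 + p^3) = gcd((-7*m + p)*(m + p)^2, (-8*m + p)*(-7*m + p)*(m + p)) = -7*m^2 - 6*m*p + p^2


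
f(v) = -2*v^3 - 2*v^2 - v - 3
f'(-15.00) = -1291.00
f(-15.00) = 6312.00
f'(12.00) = -913.00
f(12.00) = -3759.00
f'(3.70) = -97.94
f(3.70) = -135.39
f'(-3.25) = -51.38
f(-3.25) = 47.78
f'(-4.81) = -120.58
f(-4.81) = 178.11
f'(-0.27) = -0.36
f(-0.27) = -2.84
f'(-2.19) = -21.02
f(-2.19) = 10.60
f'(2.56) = -50.56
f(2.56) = -52.22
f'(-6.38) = -219.71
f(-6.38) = 441.36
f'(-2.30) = -23.54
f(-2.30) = 13.05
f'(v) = -6*v^2 - 4*v - 1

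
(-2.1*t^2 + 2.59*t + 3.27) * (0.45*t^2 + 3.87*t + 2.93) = -0.945*t^4 - 6.9615*t^3 + 5.3418*t^2 + 20.2436*t + 9.5811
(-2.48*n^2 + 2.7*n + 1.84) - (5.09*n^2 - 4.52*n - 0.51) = -7.57*n^2 + 7.22*n + 2.35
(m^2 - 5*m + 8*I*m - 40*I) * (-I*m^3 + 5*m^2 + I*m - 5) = -I*m^5 + 13*m^4 + 5*I*m^4 - 65*m^3 + 41*I*m^3 - 13*m^2 - 205*I*m^2 + 65*m - 40*I*m + 200*I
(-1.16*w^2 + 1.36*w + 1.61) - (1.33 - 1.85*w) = -1.16*w^2 + 3.21*w + 0.28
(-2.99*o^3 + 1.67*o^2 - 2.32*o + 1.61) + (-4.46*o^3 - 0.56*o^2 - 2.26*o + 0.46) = -7.45*o^3 + 1.11*o^2 - 4.58*o + 2.07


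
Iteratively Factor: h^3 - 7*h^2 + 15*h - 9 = (h - 3)*(h^2 - 4*h + 3) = (h - 3)*(h - 1)*(h - 3)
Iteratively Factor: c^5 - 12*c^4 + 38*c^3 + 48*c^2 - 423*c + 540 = (c - 3)*(c^4 - 9*c^3 + 11*c^2 + 81*c - 180) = (c - 3)^2*(c^3 - 6*c^2 - 7*c + 60) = (c - 5)*(c - 3)^2*(c^2 - c - 12) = (c - 5)*(c - 4)*(c - 3)^2*(c + 3)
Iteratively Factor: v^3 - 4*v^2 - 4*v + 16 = (v + 2)*(v^2 - 6*v + 8) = (v - 4)*(v + 2)*(v - 2)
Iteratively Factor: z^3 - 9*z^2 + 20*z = (z - 4)*(z^2 - 5*z) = (z - 5)*(z - 4)*(z)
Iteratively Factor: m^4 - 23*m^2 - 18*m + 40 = (m - 5)*(m^3 + 5*m^2 + 2*m - 8) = (m - 5)*(m + 4)*(m^2 + m - 2) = (m - 5)*(m + 2)*(m + 4)*(m - 1)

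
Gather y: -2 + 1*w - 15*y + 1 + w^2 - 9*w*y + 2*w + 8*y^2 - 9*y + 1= w^2 + 3*w + 8*y^2 + y*(-9*w - 24)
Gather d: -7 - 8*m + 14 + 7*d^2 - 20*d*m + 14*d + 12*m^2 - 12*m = 7*d^2 + d*(14 - 20*m) + 12*m^2 - 20*m + 7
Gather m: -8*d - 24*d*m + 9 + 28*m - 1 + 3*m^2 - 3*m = -8*d + 3*m^2 + m*(25 - 24*d) + 8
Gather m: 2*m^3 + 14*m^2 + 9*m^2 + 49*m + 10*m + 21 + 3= 2*m^3 + 23*m^2 + 59*m + 24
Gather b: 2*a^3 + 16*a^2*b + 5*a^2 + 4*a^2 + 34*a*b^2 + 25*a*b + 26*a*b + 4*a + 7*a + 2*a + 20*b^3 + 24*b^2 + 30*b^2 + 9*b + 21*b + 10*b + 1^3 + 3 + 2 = 2*a^3 + 9*a^2 + 13*a + 20*b^3 + b^2*(34*a + 54) + b*(16*a^2 + 51*a + 40) + 6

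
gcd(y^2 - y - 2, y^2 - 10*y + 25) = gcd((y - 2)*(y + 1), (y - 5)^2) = 1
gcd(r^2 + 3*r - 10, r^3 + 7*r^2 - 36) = r - 2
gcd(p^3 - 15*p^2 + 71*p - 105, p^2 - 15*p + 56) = p - 7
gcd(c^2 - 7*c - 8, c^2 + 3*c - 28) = 1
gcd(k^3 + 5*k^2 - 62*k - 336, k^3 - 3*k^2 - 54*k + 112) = k^2 - k - 56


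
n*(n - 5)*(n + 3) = n^3 - 2*n^2 - 15*n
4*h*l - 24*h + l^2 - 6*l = (4*h + l)*(l - 6)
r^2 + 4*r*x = r*(r + 4*x)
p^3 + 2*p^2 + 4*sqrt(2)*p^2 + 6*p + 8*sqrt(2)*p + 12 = (p + 2)*(p + sqrt(2))*(p + 3*sqrt(2))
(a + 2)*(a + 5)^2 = a^3 + 12*a^2 + 45*a + 50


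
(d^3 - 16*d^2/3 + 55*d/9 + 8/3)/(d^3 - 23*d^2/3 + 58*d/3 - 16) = (d + 1/3)/(d - 2)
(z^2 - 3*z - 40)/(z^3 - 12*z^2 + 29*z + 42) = (z^2 - 3*z - 40)/(z^3 - 12*z^2 + 29*z + 42)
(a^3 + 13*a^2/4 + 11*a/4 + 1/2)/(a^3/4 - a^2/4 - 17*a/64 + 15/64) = 16*(4*a^2 + 9*a + 2)/(16*a^2 - 32*a + 15)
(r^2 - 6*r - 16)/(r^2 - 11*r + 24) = (r + 2)/(r - 3)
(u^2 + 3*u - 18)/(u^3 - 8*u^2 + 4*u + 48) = (u^2 + 3*u - 18)/(u^3 - 8*u^2 + 4*u + 48)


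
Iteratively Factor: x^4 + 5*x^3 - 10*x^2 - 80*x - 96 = (x + 3)*(x^3 + 2*x^2 - 16*x - 32) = (x + 2)*(x + 3)*(x^2 - 16) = (x + 2)*(x + 3)*(x + 4)*(x - 4)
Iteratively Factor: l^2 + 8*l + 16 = (l + 4)*(l + 4)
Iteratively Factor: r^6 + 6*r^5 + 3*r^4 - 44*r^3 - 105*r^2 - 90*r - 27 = (r - 3)*(r^5 + 9*r^4 + 30*r^3 + 46*r^2 + 33*r + 9) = (r - 3)*(r + 3)*(r^4 + 6*r^3 + 12*r^2 + 10*r + 3) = (r - 3)*(r + 1)*(r + 3)*(r^3 + 5*r^2 + 7*r + 3) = (r - 3)*(r + 1)*(r + 3)^2*(r^2 + 2*r + 1) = (r - 3)*(r + 1)^2*(r + 3)^2*(r + 1)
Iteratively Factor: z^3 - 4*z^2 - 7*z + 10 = (z + 2)*(z^2 - 6*z + 5) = (z - 1)*(z + 2)*(z - 5)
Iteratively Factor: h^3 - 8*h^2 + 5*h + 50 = (h + 2)*(h^2 - 10*h + 25) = (h - 5)*(h + 2)*(h - 5)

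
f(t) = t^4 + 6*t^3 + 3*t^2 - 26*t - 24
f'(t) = 4*t^3 + 18*t^2 + 6*t - 26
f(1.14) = -39.16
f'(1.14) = 10.16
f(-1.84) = 8.08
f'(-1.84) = -1.02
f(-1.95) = 8.08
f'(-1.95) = 1.09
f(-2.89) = 1.13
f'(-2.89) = 10.45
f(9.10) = 11366.75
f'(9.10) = 4533.46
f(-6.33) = 344.49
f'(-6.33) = -357.28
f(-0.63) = -7.77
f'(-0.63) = -23.64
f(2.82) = 124.33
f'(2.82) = 223.77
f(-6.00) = 240.00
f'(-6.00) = -278.00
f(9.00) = 10920.00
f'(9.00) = 4402.00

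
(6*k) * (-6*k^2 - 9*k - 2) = -36*k^3 - 54*k^2 - 12*k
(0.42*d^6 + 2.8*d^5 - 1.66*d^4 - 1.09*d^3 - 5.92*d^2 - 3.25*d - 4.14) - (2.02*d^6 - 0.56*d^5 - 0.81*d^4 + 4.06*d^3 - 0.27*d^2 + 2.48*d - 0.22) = -1.6*d^6 + 3.36*d^5 - 0.85*d^4 - 5.15*d^3 - 5.65*d^2 - 5.73*d - 3.92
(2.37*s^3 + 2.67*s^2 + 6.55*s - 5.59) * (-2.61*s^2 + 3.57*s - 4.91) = -6.1857*s^5 + 1.4922*s^4 - 19.2003*s^3 + 24.8637*s^2 - 52.1168*s + 27.4469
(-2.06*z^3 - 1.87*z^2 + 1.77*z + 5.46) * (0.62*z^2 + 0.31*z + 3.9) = -1.2772*z^5 - 1.798*z^4 - 7.5163*z^3 - 3.3591*z^2 + 8.5956*z + 21.294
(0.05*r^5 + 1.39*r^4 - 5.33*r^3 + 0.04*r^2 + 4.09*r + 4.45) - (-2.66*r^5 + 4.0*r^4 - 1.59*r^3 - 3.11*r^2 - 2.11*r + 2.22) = 2.71*r^5 - 2.61*r^4 - 3.74*r^3 + 3.15*r^2 + 6.2*r + 2.23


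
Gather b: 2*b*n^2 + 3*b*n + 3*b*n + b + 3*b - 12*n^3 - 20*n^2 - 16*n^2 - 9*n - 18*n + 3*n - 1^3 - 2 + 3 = b*(2*n^2 + 6*n + 4) - 12*n^3 - 36*n^2 - 24*n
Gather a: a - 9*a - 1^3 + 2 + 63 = 64 - 8*a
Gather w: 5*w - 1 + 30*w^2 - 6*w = 30*w^2 - w - 1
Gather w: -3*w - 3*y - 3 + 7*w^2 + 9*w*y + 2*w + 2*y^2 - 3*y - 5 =7*w^2 + w*(9*y - 1) + 2*y^2 - 6*y - 8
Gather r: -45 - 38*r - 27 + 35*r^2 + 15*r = 35*r^2 - 23*r - 72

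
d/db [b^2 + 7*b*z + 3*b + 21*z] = 2*b + 7*z + 3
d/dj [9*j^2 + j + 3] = 18*j + 1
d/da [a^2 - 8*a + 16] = 2*a - 8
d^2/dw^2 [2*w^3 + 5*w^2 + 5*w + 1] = 12*w + 10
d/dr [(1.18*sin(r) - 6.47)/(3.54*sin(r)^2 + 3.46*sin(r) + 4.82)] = (-4.1772*sin(r)^2 + 45.8076*sin(r) + 28.0738)*cos(r)/(12.5316*sin(r)^4 + 24.4968*sin(r)^3 + 46.0972*sin(r)^2 + 33.3544*sin(r) + 23.2324)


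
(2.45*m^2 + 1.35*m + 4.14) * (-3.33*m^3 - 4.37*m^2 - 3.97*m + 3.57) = -8.1585*m^5 - 15.202*m^4 - 29.4122*m^3 - 14.7048*m^2 - 11.6163*m + 14.7798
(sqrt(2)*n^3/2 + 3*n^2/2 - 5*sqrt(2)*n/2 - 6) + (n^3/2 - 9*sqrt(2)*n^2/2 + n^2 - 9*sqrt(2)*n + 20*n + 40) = n^3/2 + sqrt(2)*n^3/2 - 9*sqrt(2)*n^2/2 + 5*n^2/2 - 23*sqrt(2)*n/2 + 20*n + 34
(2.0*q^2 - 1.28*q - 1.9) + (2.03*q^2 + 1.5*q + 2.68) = 4.03*q^2 + 0.22*q + 0.78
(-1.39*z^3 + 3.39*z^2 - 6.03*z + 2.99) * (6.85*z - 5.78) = -9.5215*z^4 + 31.2557*z^3 - 60.8997*z^2 + 55.3349*z - 17.2822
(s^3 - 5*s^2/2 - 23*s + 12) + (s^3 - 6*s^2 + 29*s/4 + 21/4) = 2*s^3 - 17*s^2/2 - 63*s/4 + 69/4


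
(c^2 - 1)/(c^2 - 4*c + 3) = (c + 1)/(c - 3)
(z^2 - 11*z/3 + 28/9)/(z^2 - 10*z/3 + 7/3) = (z - 4/3)/(z - 1)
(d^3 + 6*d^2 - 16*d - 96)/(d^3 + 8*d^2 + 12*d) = (d^2 - 16)/(d*(d + 2))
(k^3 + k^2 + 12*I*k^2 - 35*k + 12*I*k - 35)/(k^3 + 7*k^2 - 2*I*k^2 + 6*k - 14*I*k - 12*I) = (k^2 + 12*I*k - 35)/(k^2 + 2*k*(3 - I) - 12*I)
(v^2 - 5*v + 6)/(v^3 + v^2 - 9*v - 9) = (v - 2)/(v^2 + 4*v + 3)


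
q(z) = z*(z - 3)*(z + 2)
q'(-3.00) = 27.00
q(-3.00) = -18.00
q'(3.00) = 15.00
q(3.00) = 0.00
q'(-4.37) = 60.03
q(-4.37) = -76.33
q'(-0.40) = -4.72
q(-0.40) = 2.18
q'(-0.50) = -4.25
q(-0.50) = 2.62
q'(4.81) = 53.79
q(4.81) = 59.29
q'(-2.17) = 12.47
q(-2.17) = -1.91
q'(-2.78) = 22.75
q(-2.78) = -12.53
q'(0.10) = -6.17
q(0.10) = -0.61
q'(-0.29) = -5.17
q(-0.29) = 1.63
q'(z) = z*(z - 3) + z*(z + 2) + (z - 3)*(z + 2)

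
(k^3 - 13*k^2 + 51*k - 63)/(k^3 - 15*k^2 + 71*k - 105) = (k - 3)/(k - 5)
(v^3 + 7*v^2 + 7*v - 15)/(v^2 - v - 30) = (v^2 + 2*v - 3)/(v - 6)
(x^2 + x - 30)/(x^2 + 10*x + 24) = (x - 5)/(x + 4)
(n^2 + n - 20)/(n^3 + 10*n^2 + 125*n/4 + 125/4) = 4*(n - 4)/(4*n^2 + 20*n + 25)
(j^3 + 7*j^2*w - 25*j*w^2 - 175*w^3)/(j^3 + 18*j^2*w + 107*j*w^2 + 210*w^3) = (j - 5*w)/(j + 6*w)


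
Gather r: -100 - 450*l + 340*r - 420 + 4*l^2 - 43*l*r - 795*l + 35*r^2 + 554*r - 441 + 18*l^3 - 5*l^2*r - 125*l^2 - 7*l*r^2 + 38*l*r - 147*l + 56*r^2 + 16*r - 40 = 18*l^3 - 121*l^2 - 1392*l + r^2*(91 - 7*l) + r*(-5*l^2 - 5*l + 910) - 1001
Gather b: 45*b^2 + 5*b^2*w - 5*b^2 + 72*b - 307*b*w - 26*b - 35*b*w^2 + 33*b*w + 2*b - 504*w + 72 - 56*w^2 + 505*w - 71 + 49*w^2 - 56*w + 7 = b^2*(5*w + 40) + b*(-35*w^2 - 274*w + 48) - 7*w^2 - 55*w + 8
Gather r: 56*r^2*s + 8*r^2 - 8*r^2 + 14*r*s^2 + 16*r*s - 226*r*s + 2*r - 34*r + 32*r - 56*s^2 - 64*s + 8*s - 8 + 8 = 56*r^2*s + r*(14*s^2 - 210*s) - 56*s^2 - 56*s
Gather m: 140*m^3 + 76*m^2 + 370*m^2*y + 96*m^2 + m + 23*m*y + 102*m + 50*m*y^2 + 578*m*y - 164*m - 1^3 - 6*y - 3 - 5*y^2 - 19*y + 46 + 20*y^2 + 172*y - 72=140*m^3 + m^2*(370*y + 172) + m*(50*y^2 + 601*y - 61) + 15*y^2 + 147*y - 30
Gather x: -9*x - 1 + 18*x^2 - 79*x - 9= 18*x^2 - 88*x - 10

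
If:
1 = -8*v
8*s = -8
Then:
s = -1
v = -1/8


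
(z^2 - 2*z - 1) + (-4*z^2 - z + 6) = -3*z^2 - 3*z + 5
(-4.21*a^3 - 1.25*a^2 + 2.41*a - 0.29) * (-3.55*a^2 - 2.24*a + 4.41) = 14.9455*a^5 + 13.8679*a^4 - 24.3216*a^3 - 9.8814*a^2 + 11.2777*a - 1.2789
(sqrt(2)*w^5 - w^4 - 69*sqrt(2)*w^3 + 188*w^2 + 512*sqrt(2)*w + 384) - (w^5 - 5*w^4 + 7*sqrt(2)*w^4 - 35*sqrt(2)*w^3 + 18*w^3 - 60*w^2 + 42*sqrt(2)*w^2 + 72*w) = -w^5 + sqrt(2)*w^5 - 7*sqrt(2)*w^4 + 4*w^4 - 34*sqrt(2)*w^3 - 18*w^3 - 42*sqrt(2)*w^2 + 248*w^2 - 72*w + 512*sqrt(2)*w + 384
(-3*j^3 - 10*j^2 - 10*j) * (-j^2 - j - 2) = 3*j^5 + 13*j^4 + 26*j^3 + 30*j^2 + 20*j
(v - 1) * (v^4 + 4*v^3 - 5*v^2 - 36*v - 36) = v^5 + 3*v^4 - 9*v^3 - 31*v^2 + 36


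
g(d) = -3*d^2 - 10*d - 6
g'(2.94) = -27.64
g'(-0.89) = -4.66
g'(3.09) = -28.54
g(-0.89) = 0.52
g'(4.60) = -37.60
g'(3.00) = -28.00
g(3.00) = -63.00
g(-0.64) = -0.83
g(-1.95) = 2.09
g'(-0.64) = -6.16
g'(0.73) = -14.38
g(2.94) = -61.33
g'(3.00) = -28.00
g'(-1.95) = 1.70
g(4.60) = -115.48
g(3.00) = -63.00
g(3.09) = -65.54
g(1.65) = -30.67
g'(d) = -6*d - 10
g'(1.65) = -19.90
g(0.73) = -14.90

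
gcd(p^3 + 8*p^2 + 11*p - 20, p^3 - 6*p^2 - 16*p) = 1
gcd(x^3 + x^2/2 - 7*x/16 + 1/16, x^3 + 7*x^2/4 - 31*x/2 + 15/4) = x - 1/4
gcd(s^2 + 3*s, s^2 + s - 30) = 1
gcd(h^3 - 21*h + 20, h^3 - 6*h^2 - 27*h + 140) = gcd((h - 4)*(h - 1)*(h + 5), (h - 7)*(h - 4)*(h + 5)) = h^2 + h - 20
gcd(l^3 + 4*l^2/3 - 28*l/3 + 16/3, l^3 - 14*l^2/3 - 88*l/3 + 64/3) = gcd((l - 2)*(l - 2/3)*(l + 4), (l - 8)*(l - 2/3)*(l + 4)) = l^2 + 10*l/3 - 8/3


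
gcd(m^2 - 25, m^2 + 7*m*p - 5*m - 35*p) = m - 5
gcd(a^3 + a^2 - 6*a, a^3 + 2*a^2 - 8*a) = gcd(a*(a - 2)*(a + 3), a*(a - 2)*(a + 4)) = a^2 - 2*a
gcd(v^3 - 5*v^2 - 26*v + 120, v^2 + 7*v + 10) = v + 5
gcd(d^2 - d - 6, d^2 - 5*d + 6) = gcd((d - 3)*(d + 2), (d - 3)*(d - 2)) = d - 3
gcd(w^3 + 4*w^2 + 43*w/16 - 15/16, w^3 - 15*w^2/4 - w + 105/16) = w + 5/4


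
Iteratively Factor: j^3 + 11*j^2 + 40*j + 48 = (j + 4)*(j^2 + 7*j + 12) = (j + 3)*(j + 4)*(j + 4)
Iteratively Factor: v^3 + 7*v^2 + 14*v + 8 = (v + 2)*(v^2 + 5*v + 4) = (v + 2)*(v + 4)*(v + 1)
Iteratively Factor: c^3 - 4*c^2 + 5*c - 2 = (c - 1)*(c^2 - 3*c + 2) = (c - 2)*(c - 1)*(c - 1)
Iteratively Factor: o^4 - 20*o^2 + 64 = (o + 4)*(o^3 - 4*o^2 - 4*o + 16) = (o - 4)*(o + 4)*(o^2 - 4) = (o - 4)*(o - 2)*(o + 4)*(o + 2)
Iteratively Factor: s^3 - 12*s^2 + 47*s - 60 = (s - 3)*(s^2 - 9*s + 20) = (s - 5)*(s - 3)*(s - 4)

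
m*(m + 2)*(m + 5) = m^3 + 7*m^2 + 10*m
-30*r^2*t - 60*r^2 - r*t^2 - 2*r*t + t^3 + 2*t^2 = (-6*r + t)*(5*r + t)*(t + 2)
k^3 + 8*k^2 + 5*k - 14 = (k - 1)*(k + 2)*(k + 7)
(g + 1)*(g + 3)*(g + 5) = g^3 + 9*g^2 + 23*g + 15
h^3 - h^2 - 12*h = h*(h - 4)*(h + 3)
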